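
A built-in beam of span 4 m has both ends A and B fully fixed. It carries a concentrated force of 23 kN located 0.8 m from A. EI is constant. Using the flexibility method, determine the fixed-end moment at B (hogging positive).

M_B = 2.944 kN·m

Take the two fixed-end moments M_A, M_B as redundants; the released structure is the simple span AB.
End rotations of the released simple span under the applied load (×1/EI):
  at A: point load 23 at a = 0.8: Pab(L + b)/(6LEI) = 17.66/EI
  at B: point load 23 at a = 0.8: Pab(L + a)/(6LEI) = 11.78/EI
  θ_A0 = 17.66/EI,  θ_B0 = 11.78/EI
Flexibility coefficients: a unit moment at one end gives L/(3EI) there and L/(6EI) at the far end, so f₁₁ = f₂₂ = 1.333/EI and f₁₂ = f₂₁ = 0.6667/EI.
Compatibility — zero rotation at each built-in end:
  1.333 M_A + 0.6667 M_B = 17.66
  0.6667 M_A + 1.333 M_B = 11.78
Solving the pair gives M_A = 11.78 kN·m and M_B = 2.944 kN·m (hogging).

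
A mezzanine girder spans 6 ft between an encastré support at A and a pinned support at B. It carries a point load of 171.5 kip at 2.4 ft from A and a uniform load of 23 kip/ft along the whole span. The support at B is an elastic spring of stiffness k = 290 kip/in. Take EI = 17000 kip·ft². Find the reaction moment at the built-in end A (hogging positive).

M_A = 334.4 kip·ft

Release the roller at B. Primary structure: cantilever fixed at A.
Downward deflection at the released point B due to the loads:
  point load 171.5 at a = 2.4: Pa²(3L − a)/(6EI) = 2568/EI
  UDL 23: wL⁴/(8EI) = 3726/EI
  δ_0 = 6294/EI
Tip deflection under a unit load at B: L³/(3EI) = 72/EI.
With EI = 17000 kip·ft²: δ_0 = 0.37026 ft and δ_{BB} = 0.004235 ft/kip.
Compatibility — the spring shortens by R_B/k under the reaction it provides: δ_0 − R_B·δ_{BB} = R_B/k. With 1/k = 1/(290×12) ft/kip = 0.000287 ft/kip, R_B = δ_0 / (δ_{BB} + 1/k) = 0.37026 / (0.004235 + 0.000287) = 81.87 kip.
Moment equilibrium about A: M_A = Σ(load moments about A) − R_B·L = 825.6 − 81.87×6 = 334.4 kip·ft.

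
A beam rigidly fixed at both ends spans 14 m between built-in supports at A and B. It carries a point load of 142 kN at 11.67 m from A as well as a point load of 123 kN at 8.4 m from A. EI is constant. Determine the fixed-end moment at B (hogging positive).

M_B = 477.9 kN·m

Release both end moments; the primary structure is a simply-supported span AB with redundants M_A and M_B.
End rotations of the released simple span under the applied load (×1/EI):
  at A: point load 142 at a = 11.67: Pab(L + b)/(6LEI) = 750.6/EI
  at B: point load 142 at a = 11.67: Pab(L + a)/(6LEI) = 1180/EI
  at A: point load 123 at a = 8.4: Pab(L + b)/(6LEI) = 1350/EI
  at B: point load 123 at a = 8.4: Pab(L + a)/(6LEI) = 1543/EI
  θ_A0 = 2101/EI,  θ_B0 = 2723/EI
Flexibility coefficients: a unit moment at one end gives L/(3EI) there and L/(6EI) at the far end, so f₁₁ = f₂₂ = 4.667/EI and f₁₂ = f₂₁ = 2.333/EI.
Compatibility — zero rotation at each built-in end:
  4.667 M_A + 2.333 M_B = 2101
  2.333 M_A + 4.667 M_B = 2723
Solving the pair gives M_A = 211.2 kN·m and M_B = 477.9 kN·m (hogging).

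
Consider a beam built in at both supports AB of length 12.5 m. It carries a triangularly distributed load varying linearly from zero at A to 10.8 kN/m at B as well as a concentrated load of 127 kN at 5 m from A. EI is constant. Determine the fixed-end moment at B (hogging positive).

M_B = 236.8 kN·m

Take the two fixed-end moments M_A, M_B as redundants; the released structure is the simple span AB.
On the primary (simply-supported) span, the end slopes from the loading are:
  at A: triangular load, peak 10.8: 7w₀L³/(360EI) = 410.2/EI
  at B: triangular load, peak 10.8: w₀L³/(45EI) = 468.8/EI
  at A: point load 127 at a = 5: Pab(L + b)/(6LEI) = 1270/EI
  at B: point load 127 at a = 5: Pab(L + a)/(6LEI) = 1111/EI
  θ_A0 = 1680/EI,  θ_B0 = 1580/EI
Flexibility coefficients: a unit moment at one end gives L/(3EI) there and L/(6EI) at the far end, so f₁₁ = f₂₂ = 4.167/EI and f₁₂ = f₂₁ = 2.083/EI.
Compatibility — zero rotation at each built-in end:
  4.167 M_A + 2.083 M_B = 1680
  2.083 M_A + 4.167 M_B = 1580
Solving the pair gives M_A = 284.9 kN·m and M_B = 236.8 kN·m (hogging).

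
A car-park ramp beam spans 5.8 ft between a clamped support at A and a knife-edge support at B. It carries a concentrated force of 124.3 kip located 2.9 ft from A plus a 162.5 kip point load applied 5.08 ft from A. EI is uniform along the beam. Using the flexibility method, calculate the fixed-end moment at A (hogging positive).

Remove the prop at B; the released (primary) structure is a cantilever built in at A.
Primary-structure tip deflection at B by superposition:
  point load 124.3 at a = 2.9: Pa²(3L − a)/(6EI) = 2526/EI
  point load 162.5 at a = 5.08: Pa²(3L − a)/(6EI) = 8611/EI
  δ_0 = 11137/EI
Tip deflection under a unit load at B: L³/(3EI) = 65.04/EI.
The prop prevents deflection at B: R_B = δ_0/δ_{BB} = 11137/65.04 = 171.2 kip.
Moment equilibrium about A: M_A = Σ(load moments about A) − R_B·L = 1186 − 171.2×5.8 = 192.8 kip·ft.

M_A = 192.8 kip·ft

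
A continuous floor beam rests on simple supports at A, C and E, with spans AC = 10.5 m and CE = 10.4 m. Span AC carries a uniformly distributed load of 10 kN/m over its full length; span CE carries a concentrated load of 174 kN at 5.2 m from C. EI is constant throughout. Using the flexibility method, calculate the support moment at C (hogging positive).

M_C = 238.1 kN·m

Take M_C as the redundant. Released structure: two simple spans AC and CE with a hinge at C.
End slopes at the hinge C, treating each span as simply supported:
  span AC: UDL 10: wL³/(24EI) = 482.3/EI
  span CE: point load 174 at a = 5.2: Pab(L + b)/(6LEI) = 1176/EI
  relative rotation θ_0 = (482.3 + 1176)/EI = 1659/EI
A unit hogging moment at C produces rotation L₁/(3EI) + L₂/(3EI) = 6.967/EI.
Slope continuity at C: θ_0 = M_C·6.967/EI, so M_C = 1659/6.967 = 238.1 kN·m (hogging).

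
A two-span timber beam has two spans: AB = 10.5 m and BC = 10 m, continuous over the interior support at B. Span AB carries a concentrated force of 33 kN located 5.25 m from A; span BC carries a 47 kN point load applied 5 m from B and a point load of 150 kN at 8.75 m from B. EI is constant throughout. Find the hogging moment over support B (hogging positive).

Take M_B as the redundant. Released structure: two simple spans AB and BC with a hinge at B.
Rotations at B on the released spans (each span's end-slope, ×1/EI):
  span AB: point load 33 at a = 5.25: Pab(L + a)/(6LEI) = 227.4/EI
  span BC: point load 47 at a = 5: Pab(L + b)/(6LEI) = 293.8/EI
  span BC: point load 150 at a = 8.75: Pab(L + b)/(6LEI) = 307.6/EI
  relative rotation θ_0 = (227.4 + 601.4)/EI = 828.8/EI
A unit hogging moment at B produces rotation L₁/(3EI) + L₂/(3EI) = 6.833/EI.
Slope continuity at B: θ_0 = M_B·6.833/EI, so M_B = 828.8/6.833 = 121.3 kN·m (hogging).

M_B = 121.3 kN·m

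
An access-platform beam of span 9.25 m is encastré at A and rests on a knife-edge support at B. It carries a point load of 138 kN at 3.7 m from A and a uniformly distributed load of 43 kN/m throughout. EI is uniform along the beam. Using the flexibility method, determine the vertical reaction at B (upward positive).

R_B = 177.9 kN

Release the roller at B. Primary structure: cantilever fixed at A.
Primary-structure tip deflection at B by superposition:
  point load 138 at a = 3.7: Pa²(3L − a)/(6EI) = 7573/EI
  UDL 43: wL⁴/(8EI) = 39350/EI
  δ_0 = 46923/EI
Tip deflection under a unit load at B: L³/(3EI) = 263.8/EI.
The prop prevents deflection at B: R_B = δ_0/δ_{BB} = 46923/263.8 = 177.9 kN.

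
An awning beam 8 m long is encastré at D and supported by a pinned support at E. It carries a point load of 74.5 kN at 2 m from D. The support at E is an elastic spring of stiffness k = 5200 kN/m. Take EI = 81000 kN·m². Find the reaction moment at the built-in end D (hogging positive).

Choose R_E as the redundant. The primary structure is the cantilever fixed at D.
Downward deflection at the released point E due to the loads:
  point load 74.5 at a = 2: Pa²(3L − a)/(6EI) = 1093/EI
Tip deflection under a unit load at E: L³/(3EI) = 170.7/EI.
With EI = 81000 kN·m²: δ_0 = 0.01349 m and δ_{EE} = 0.002107 m/kN.
Compatibility — the spring shortens by R_E/k under the reaction it provides: δ_0 − R_E·δ_{EE} = R_E/k. With 1/k = 0.000192 m/kN, R_E = δ_0 / (δ_{EE} + 1/k) = 0.01349 / (0.002107 + 0.000192) = 5.867 kN.
Moment equilibrium about D: M_D = Σ(load moments about D) − R_E·L = 149 − 5.867×8 = 102.1 kN·m.

M_D = 102.1 kN·m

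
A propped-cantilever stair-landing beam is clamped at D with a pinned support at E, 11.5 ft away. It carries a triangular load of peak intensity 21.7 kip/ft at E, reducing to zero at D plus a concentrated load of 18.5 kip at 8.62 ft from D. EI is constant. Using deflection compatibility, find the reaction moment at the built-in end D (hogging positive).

M_D = 192.4 kip·ft

Remove the prop at E; the released (primary) structure is a cantilever built in at D.
Downward deflection at the released point E due to the loads:
  triangular load, peak 21.7 at the free end: 11w₀L⁴/(120EI) = 34791/EI
  point load 18.5 at a = 8.62: Pa²(3L − a)/(6EI) = 5929/EI
  δ_0 = 40720/EI
Tip deflection under a unit load at E: L³/(3EI) = 507/EI.
The prop prevents deflection at E: R_E = δ_0/δ_{EE} = 40720/507 = 80.32 kip.
Moment equilibrium about D: M_D = Σ(load moments about D) − R_E·L = 1116 − 80.32×11.5 = 192.4 kip·ft.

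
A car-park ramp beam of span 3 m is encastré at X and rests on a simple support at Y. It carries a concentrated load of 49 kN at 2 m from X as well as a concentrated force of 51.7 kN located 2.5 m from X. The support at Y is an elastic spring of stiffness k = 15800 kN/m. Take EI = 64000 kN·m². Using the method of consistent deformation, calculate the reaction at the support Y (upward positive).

Take the reaction at Y as the redundant and release it; the primary structure is a cantilever fixed at X.
Free-end deflection of the primary structure under the applied loading (downward +):
  point load 49 at a = 2: Pa²(3L − a)/(6EI) = 228.7/EI
  point load 51.7 at a = 2.5: Pa²(3L − a)/(6EI) = 350.1/EI
  δ_0 = 578.7/EI
Flexibility coefficient — unit upward force at Y: δ_{YY} = L³/(3EI) = 9/EI.
With EI = 64000 kN·m²: δ_0 = 0.009042 m and δ_{YY} = 0.000141 m/kN.
Compatibility — the spring shortens by R_Y/k under the reaction it provides: δ_0 − R_Y·δ_{YY} = R_Y/k. With 1/k = 0.000063 m/kN, R_Y = δ_0 / (δ_{YY} + 1/k) = 0.009042 / (0.000141 + 0.000063) = 44.34 kN.

R_Y = 44.34 kN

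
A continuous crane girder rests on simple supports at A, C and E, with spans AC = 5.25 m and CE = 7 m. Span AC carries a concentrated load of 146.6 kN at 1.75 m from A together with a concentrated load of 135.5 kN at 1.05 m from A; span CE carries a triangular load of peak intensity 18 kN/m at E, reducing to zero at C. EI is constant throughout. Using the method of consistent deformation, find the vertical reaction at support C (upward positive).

Take M_C as the redundant. Released structure: two simple spans AC and CE with a hinge at C.
Discontinuity in slope at C on the released structure — sum the simple-span end rotations:
  span AC: point load 146.6 at a = 1.75: Pab(L + a)/(6LEI) = 199.5/EI
  span AC: point load 135.5 at a = 1.05: Pab(L + a)/(6LEI) = 119.5/EI
  span CE: triangular load, peak 18: 7w₀L³/(360EI) = 120/EI
  relative rotation θ_0 = (319 + 120)/EI = 439.1/EI
A unit hogging moment at C produces rotation L₁/(3EI) + L₂/(3EI) = 4.083/EI.
Slope continuity at C: θ_0 = M_C·4.083/EI, so M_C = 439.1/4.083 = 107.5 kN·m (hogging).
Span AC, ΣM about A with M_C applied at C: R_C^{AC}·5.25 = 398.8 + 107.5, so R_C^{AC} = 96.45 kN and R_A = 282.1 − 96.45 = 185.7 kN.
Span CE, ΣM about E: R_C^{CE}·7 = 147 + 107.5, so R_C^{CE} = 36.36 kN and R_E = 63 − 36.36 = 26.64 kN.
R_C = 96.45 + 36.36 = 132.8 kN.

R_C = 132.8 kN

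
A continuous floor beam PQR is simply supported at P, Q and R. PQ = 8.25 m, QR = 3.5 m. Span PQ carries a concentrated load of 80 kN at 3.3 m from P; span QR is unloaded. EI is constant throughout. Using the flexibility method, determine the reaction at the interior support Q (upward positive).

R_Q = 63.68 kN

Insert a hinge at Q; M_Q is the redundant, and each span becomes simply supported.
Discontinuity in slope at Q on the released structure — sum the simple-span end rotations:
  span PQ: point load 80 at a = 3.3: Pab(L + a)/(6LEI) = 304.9/EI
  relative rotation θ_0 = (304.9 + 0)/EI = 304.9/EI
A unit hogging moment at Q produces rotation L₁/(3EI) + L₂/(3EI) = 3.917/EI.
Slope continuity at Q: θ_0 = M_Q·3.917/EI, so M_Q = 304.9/3.917 = 77.85 kN·m (hogging).
Span PQ, ΣM about P with M_Q applied at Q: R_Q^{PQ}·8.25 = 264 + 77.85, so R_Q^{PQ} = 41.44 kN and R_P = 80 − 41.44 = 38.56 kN.
Span QR, ΣM about R: R_Q^{QR}·3.5 = 0 + 77.85, so R_Q^{QR} = 22.24 kN and R_R = 0 − 22.24 = -22.24 kN.
R_Q = 41.44 + 22.24 = 63.68 kN.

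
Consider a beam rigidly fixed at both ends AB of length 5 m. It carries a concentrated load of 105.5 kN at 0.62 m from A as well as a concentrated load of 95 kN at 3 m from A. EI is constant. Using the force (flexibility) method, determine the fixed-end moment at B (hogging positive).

M_B = 75.51 kN·m

Release both end moments; the primary structure is a simply-supported span AB with redundants M_A and M_B.
End rotations of the released simple span under the applied load (×1/EI):
  at A: point load 105.5 at a = 0.62: Pab(L + b)/(6LEI) = 89.58/EI
  at B: point load 105.5 at a = 0.62: Pab(L + a)/(6LEI) = 53.67/EI
  at A: point load 95 at a = 3: Pab(L + b)/(6LEI) = 133/EI
  at B: point load 95 at a = 3: Pab(L + a)/(6LEI) = 152/EI
  θ_A0 = 222.6/EI,  θ_B0 = 205.7/EI
Flexibility coefficients: a unit moment at one end gives L/(3EI) there and L/(6EI) at the far end, so f₁₁ = f₂₂ = 1.667/EI and f₁₂ = f₂₁ = 0.8333/EI.
Compatibility — zero rotation at each built-in end:
  1.667 M_A + 0.8333 M_B = 222.6
  0.8333 M_A + 1.667 M_B = 205.7
Solving the pair gives M_A = 95.79 kN·m and M_B = 75.51 kN·m (hogging).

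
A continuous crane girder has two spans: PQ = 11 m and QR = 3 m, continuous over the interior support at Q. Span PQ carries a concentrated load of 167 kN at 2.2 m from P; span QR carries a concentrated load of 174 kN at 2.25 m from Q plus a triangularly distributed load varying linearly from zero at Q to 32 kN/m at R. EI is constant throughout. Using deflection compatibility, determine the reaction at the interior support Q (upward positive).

R_Q = 158.8 kN

Release continuity at Q by inserting a hinge; the redundant is the internal moment M_Q. The primary structure is two simply-supported spans PQ and QR.
End slopes at the hinge Q, treating each span as simply supported:
  span PQ: point load 167 at a = 2.2: Pab(L + a)/(6LEI) = 646.6/EI
  span QR: point load 174 at a = 2.25: Pab(L + b)/(6LEI) = 61.17/EI
  span QR: triangular load, peak 32: 7w₀L³/(360EI) = 16.8/EI
  relative rotation θ_0 = (646.6 + 77.97)/EI = 724.6/EI
A unit hogging moment at Q produces rotation L₁/(3EI) + L₂/(3EI) = 4.667/EI.
Slope continuity at Q: θ_0 = M_Q·4.667/EI, so M_Q = 724.6/4.667 = 155.3 kN·m (hogging).
Span PQ, ΣM about P with M_Q applied at Q: R_Q^{PQ}·11 = 367.4 + 155.3, so R_Q^{PQ} = 47.52 kN and R_P = 167 − 47.52 = 119.5 kN.
Span QR, ΣM about R: R_Q^{QR}·3 = 178.5 + 155.3, so R_Q^{QR} = 111.3 kN and R_R = 222 − 111.3 = 110.7 kN.
R_Q = 47.52 + 111.3 = 158.8 kN.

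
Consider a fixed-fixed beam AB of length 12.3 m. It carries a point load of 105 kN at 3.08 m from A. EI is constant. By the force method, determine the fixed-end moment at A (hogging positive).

Release both end moments; the primary structure is a simply-supported span AB with redundants M_A and M_B.
On the primary (simply-supported) span, the end slopes from the loading are:
  at A: point load 105 at a = 3.08: Pab(L + b)/(6LEI) = 869.5/EI
  at B: point load 105 at a = 3.08: Pab(L + a)/(6LEI) = 621.4/EI
  θ_A0 = 869.5/EI,  θ_B0 = 621.4/EI
Flexibility coefficients: a unit moment at one end gives L/(3EI) there and L/(6EI) at the far end, so f₁₁ = f₂₂ = 4.1/EI and f₁₂ = f₂₁ = 2.05/EI.
Compatibility — zero rotation at each built-in end:
  4.1 M_A + 2.05 M_B = 869.5
  2.05 M_A + 4.1 M_B = 621.4
Solving the pair gives M_A = 181.7 kN·m and M_B = 60.7 kN·m (hogging).

M_A = 181.7 kN·m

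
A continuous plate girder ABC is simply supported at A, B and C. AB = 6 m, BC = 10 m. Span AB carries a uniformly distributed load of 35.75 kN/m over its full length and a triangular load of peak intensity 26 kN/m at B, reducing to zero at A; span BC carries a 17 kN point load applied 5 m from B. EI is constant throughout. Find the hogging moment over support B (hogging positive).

Insert a hinge at B; M_B is the redundant, and each span becomes simply supported.
End slopes at the hinge B, treating each span as simply supported:
  span AB: UDL 35.75: wL³/(24EI) = 321.8/EI
  span AB: triangular load, peak 26: w₀L³/(45EI) = 124.8/EI
  span BC: point load 17 at a = 5: Pab(L + b)/(6LEI) = 106.2/EI
  relative rotation θ_0 = (446.6 + 106.2)/EI = 552.8/EI
A unit hogging moment at B produces rotation L₁/(3EI) + L₂/(3EI) = 5.333/EI.
Compatibility: M_B·(L₁+L₂)/(3EI) = θ_0, giving M_B = 103.7 kN·m (hogging).

M_B = 103.7 kN·m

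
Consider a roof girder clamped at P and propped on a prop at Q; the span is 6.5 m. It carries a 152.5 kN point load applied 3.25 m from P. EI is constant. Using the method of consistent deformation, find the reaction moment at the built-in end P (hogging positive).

Remove the prop at Q; the released (primary) structure is a cantilever built in at P.
Free-end deflection of the primary structure under the applied loading (downward +):
  point load 152.5 at a = 3.25: Pa²(3L − a)/(6EI) = 4363/EI
Flexibility coefficient — unit upward force at Q: δ_{QQ} = L³/(3EI) = 91.54/EI.
The prop prevents deflection at Q: R_Q = δ_0/δ_{QQ} = 4363/91.54 = 47.66 kN.
Moment equilibrium about P: M_P = Σ(load moments about P) − R_Q·L = 495.6 − 47.66×6.5 = 185.9 kN·m.

M_P = 185.9 kN·m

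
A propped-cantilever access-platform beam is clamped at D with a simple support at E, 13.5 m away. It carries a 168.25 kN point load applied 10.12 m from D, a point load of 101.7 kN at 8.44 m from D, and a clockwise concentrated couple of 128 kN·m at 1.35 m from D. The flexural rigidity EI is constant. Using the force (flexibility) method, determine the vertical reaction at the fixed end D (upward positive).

Choose R_E as the redundant. The primary structure is the cantilever fixed at D.
Downward deflection at the released point E due to the loads:
  point load 168.25 at a = 10.12: Pa²(3L − a)/(6EI) = 87247/EI
  point load 101.7 at a = 8.44: Pa²(3L − a)/(6EI) = 38710/EI
  clockwise couple 128 at a = 1.35: M₀a(2L − a)/(2EI) = 2216/EI
  δ_0 = 128173/EI
Flexibility coefficient — unit upward force at E: δ_{EE} = L³/(3EI) = 820.1/EI.
The prop prevents deflection at E: R_E = δ_0/δ_{EE} = 128173/820.1 = 156.3 kN.
Vertical equilibrium: R_D = ΣP − R_E = 269.9 − 156.3 = 113.7 kN.

R_D = 113.7 kN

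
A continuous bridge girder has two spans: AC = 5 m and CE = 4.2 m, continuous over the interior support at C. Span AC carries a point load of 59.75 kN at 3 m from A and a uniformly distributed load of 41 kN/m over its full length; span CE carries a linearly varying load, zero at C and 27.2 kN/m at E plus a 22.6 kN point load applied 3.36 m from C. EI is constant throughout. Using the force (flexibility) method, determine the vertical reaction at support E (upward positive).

R_E = 28.13 kN

Release continuity at C by inserting a hinge; the redundant is the internal moment M_C. The primary structure is two simply-supported spans AC and CE.
Rotations at C on the released spans (each span's end-slope, ×1/EI):
  span AC: point load 59.75 at a = 3: Pab(L + a)/(6LEI) = 95.6/EI
  span AC: UDL 41: wL³/(24EI) = 213.5/EI
  span CE: triangular load, peak 27.2: 7w₀L³/(360EI) = 39.18/EI
  span CE: point load 22.6 at a = 3.36: Pab(L + b)/(6LEI) = 12.76/EI
  relative rotation θ_0 = (309.1 + 51.94)/EI = 361.1/EI
A unit hogging moment at C produces rotation L₁/(3EI) + L₂/(3EI) = 3.067/EI.
Compatibility: M_C·(L₁+L₂)/(3EI) = θ_0, giving M_C = 117.7 kN·m (hogging).
Span CE, ΣM about E: R_C^{CE}·4.2 = 98.95 + 117.7, so R_C^{CE} = 51.59 kN and R_E = 79.72 − 51.59 = 28.13 kN.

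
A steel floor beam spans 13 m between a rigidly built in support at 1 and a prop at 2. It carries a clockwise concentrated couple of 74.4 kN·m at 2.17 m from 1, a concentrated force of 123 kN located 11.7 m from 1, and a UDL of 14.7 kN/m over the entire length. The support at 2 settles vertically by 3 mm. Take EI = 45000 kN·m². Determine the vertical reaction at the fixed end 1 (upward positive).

R_1 = 135.4 kN

Remove the prop at 2; the released (primary) structure is a cantilever built in at 1.
Primary-structure tip deflection at 2 by superposition:
  clockwise couple 74.4 at a = 2.17: M₀a(2L − a)/(2EI) = 1924/EI
  point load 123 at a = 11.7: Pa²(3L − a)/(6EI) = 76610/EI
  UDL 14.7: wL⁴/(8EI) = 52481/EI
  δ_0 = 131015/EI
Flexibility coefficient — unit upward force at 2: δ_{22} = L³/(3EI) = 732.3/EI.
With EI = 45000 kN·m²: δ_0 = 2.9114 m and δ_{22} = 0.016274 m/kN.
Compatibility — the beam at 2 must follow the support down by 0.003 m: δ_0 − R_2·δ_{22} = 0.003, so R_2 = (2.9114 − 0.003)/0.016274 = 178.7 kN.
Vertical equilibrium: R_1 = ΣP − R_2 = 314.1 − 178.7 = 135.4 kN.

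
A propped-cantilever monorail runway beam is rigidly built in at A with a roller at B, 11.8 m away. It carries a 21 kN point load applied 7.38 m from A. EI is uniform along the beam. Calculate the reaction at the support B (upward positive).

Remove the prop at B; the released (primary) structure is a cantilever built in at A.
Downward deflection at the released point B due to the loads:
  point load 21 at a = 7.38: Pa²(3L − a)/(6EI) = 5341/EI
Tip deflection under a unit load at B: L³/(3EI) = 547.7/EI.
The prop prevents deflection at B: R_B = δ_0/δ_{BB} = 5341/547.7 = 9.753 kN.

R_B = 9.753 kN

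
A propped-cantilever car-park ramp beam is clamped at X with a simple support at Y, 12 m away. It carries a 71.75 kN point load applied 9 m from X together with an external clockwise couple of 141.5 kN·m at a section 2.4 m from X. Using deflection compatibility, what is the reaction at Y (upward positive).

Choose R_Y as the redundant. The primary structure is the cantilever fixed at X.
Downward deflection at the released point Y due to the loads:
  point load 71.75 at a = 9: Pa²(3L − a)/(6EI) = 26153/EI
  clockwise couple 141.5 at a = 2.4: M₀a(2L − a)/(2EI) = 3668/EI
  δ_0 = 29821/EI
Tip deflection under a unit load at Y: L³/(3EI) = 576/EI.
Compatibility at Y: δ_0 − R_Y·δ_{YY} = 0, so R_Y = 29821/576 = 51.77 kN.

R_Y = 51.77 kN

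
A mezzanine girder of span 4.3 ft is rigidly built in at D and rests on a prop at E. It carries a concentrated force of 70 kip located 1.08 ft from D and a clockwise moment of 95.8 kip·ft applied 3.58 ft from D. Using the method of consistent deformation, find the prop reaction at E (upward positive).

Release the roller at E. Primary structure: cantilever fixed at D.
Primary-structure tip deflection at E by superposition:
  point load 70 at a = 1.08: Pa²(3L − a)/(6EI) = 160.8/EI
  clockwise couple 95.8 at a = 3.58: M₀a(2L − a)/(2EI) = 860.8/EI
  δ_0 = 1022/EI
Tip deflection under a unit load at E: L³/(3EI) = 26.5/EI.
The prop prevents deflection at E: R_E = δ_0/δ_{EE} = 1022/26.5 = 38.55 kip.

R_E = 38.55 kip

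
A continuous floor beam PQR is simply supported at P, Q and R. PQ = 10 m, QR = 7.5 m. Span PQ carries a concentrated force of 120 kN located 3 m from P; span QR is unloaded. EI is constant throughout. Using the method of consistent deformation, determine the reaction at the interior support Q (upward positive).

R_Q = 57.84 kN

Take M_Q as the redundant. Released structure: two simple spans PQ and QR with a hinge at Q.
Discontinuity in slope at Q on the released structure — sum the simple-span end rotations:
  span PQ: point load 120 at a = 3: Pab(L + a)/(6LEI) = 546/EI
  relative rotation θ_0 = (546 + 0)/EI = 546/EI
A unit hogging moment at Q produces rotation L₁/(3EI) + L₂/(3EI) = 5.833/EI.
Compatibility: M_Q·(L₁+L₂)/(3EI) = θ_0, giving M_Q = 93.6 kN·m (hogging).
Span PQ, ΣM about P with M_Q applied at Q: R_Q^{PQ}·10 = 360 + 93.6, so R_Q^{PQ} = 45.36 kN and R_P = 120 − 45.36 = 74.64 kN.
Span QR, ΣM about R: R_Q^{QR}·7.5 = 0 + 93.6, so R_Q^{QR} = 12.48 kN and R_R = 0 − 12.48 = -12.48 kN.
R_Q = 45.36 + 12.48 = 57.84 kN.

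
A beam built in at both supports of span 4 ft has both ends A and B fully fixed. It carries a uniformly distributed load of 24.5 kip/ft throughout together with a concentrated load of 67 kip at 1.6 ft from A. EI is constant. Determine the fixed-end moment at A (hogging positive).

M_A = 71.26 kip·ft

Release both end moments; the primary structure is a simply-supported span AB with redundants M_A and M_B.
End rotations of the released simple span under the applied load (×1/EI):
  at A: UDL 24.5: wL³/(24EI) = 65.33/EI
  at B: UDL 24.5: wL³/(24EI) = 65.33/EI
  at A: point load 67 at a = 1.6: Pab(L + b)/(6LEI) = 68.61/EI
  at B: point load 67 at a = 1.6: Pab(L + a)/(6LEI) = 60.03/EI
  θ_A0 = 133.9/EI,  θ_B0 = 125.4/EI
Flexibility coefficients: a unit moment at one end gives L/(3EI) there and L/(6EI) at the far end, so f₁₁ = f₂₂ = 1.333/EI and f₁₂ = f₂₁ = 0.6667/EI.
Compatibility — zero rotation at each built-in end:
  1.333 M_A + 0.6667 M_B = 133.9
  0.6667 M_A + 1.333 M_B = 125.4
Solving the pair gives M_A = 71.26 kip·ft and M_B = 58.39 kip·ft (hogging).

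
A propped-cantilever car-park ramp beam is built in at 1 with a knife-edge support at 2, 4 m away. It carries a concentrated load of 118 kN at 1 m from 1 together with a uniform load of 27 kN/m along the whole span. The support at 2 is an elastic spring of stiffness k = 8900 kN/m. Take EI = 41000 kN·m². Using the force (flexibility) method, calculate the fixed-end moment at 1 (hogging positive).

M_1 = 167.4 kN·m

Take the reaction at 2 as the redundant and release it; the primary structure is a cantilever fixed at 1.
Deflection at 2 on the released cantilever, summing each load's contribution:
  point load 118 at a = 1: Pa²(3L − a)/(6EI) = 216.3/EI
  UDL 27: wL⁴/(8EI) = 864/EI
  δ_0 = 1080/EI
Tip deflection under a unit load at 2: L³/(3EI) = 21.33/EI.
With EI = 41000 kN·m²: δ_0 = 0.02635 m and δ_{22} = 0.00052 m/kN.
Compatibility — the spring shortens by R_2/k under the reaction it provides: δ_0 − R_2·δ_{22} = R_2/k. With 1/k = 0.000112 m/kN, R_2 = δ_0 / (δ_{22} + 1/k) = 0.02635 / (0.00052 + 0.000112) = 41.65 kN.
Moment equilibrium about 1: M_1 = Σ(load moments about 1) − R_2·L = 334 − 41.65×4 = 167.4 kN·m.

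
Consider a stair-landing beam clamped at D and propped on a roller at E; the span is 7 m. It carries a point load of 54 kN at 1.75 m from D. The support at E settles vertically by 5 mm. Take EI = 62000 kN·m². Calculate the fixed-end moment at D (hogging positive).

M_D = 81 kN·m

Remove the prop at E; the released (primary) structure is a cantilever built in at D.
Primary-structure tip deflection at E by superposition:
  point load 54 at a = 1.75: Pa²(3L − a)/(6EI) = 530.6/EI
Flexibility coefficient — unit upward force at E: δ_{EE} = L³/(3EI) = 114.3/EI.
With EI = 62000 kN·m²: δ_0 = 0.008558 m and δ_{EE} = 0.001844 m/kN.
Compatibility — the beam at E must follow the support down by 0.005 m: δ_0 − R_E·δ_{EE} = 0.005, so R_E = (0.008558 − 0.005)/0.001844 = 1.929 kN.
Moment equilibrium about D: M_D = Σ(load moments about D) − R_E·L = 94.5 − 1.929×7 = 81 kN·m.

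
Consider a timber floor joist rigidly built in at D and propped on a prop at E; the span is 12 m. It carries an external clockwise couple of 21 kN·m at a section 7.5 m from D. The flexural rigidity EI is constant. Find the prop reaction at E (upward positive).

Remove the prop at E; the released (primary) structure is a cantilever built in at D.
Downward deflection at the released point E due to the loads:
  clockwise couple 21 at a = 7.5: M₀a(2L − a)/(2EI) = 1299/EI
Tip deflection under a unit load at E: L³/(3EI) = 576/EI.
The prop prevents deflection at E: R_E = δ_0/δ_{EE} = 1299/576 = 2.256 kN.

R_E = 2.256 kN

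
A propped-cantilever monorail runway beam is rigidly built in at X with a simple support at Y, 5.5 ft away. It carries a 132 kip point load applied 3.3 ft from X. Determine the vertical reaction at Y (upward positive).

Release the roller at Y. Primary structure: cantilever fixed at X.
Deflection at Y on the released cantilever, summing each load's contribution:
  point load 132 at a = 3.3: Pa²(3L − a)/(6EI) = 3162/EI
Tip deflection under a unit load at Y: L³/(3EI) = 55.46/EI.
Compatibility at Y: δ_0 − R_Y·δ_{YY} = 0, so R_Y = 3162/55.46 = 57.02 kip.

R_Y = 57.02 kip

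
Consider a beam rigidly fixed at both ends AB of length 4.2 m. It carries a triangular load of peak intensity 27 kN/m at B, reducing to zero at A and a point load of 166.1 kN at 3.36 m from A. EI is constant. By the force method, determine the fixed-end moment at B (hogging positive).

Take the two fixed-end moments M_A, M_B as redundants; the released structure is the simple span AB.
End rotations of the released simple span under the applied load (×1/EI):
  at A: triangular load, peak 27: 7w₀L³/(360EI) = 38.9/EI
  at B: triangular load, peak 27: w₀L³/(45EI) = 44.45/EI
  at A: point load 166.1 at a = 3.36: Pab(L + b)/(6LEI) = 93.76/EI
  at B: point load 166.1 at a = 3.36: Pab(L + a)/(6LEI) = 140.6/EI
  θ_A0 = 132.7/EI,  θ_B0 = 185.1/EI
Flexibility coefficients: a unit moment at one end gives L/(3EI) there and L/(6EI) at the far end, so f₁₁ = f₂₂ = 1.4/EI and f₁₂ = f₂₁ = 0.7/EI.
Compatibility — zero rotation at each built-in end:
  1.4 M_A + 0.7 M_B = 132.7
  0.7 M_A + 1.4 M_B = 185.1
Solving the pair gives M_A = 38.2 kN·m and M_B = 113.1 kN·m (hogging).

M_B = 113.1 kN·m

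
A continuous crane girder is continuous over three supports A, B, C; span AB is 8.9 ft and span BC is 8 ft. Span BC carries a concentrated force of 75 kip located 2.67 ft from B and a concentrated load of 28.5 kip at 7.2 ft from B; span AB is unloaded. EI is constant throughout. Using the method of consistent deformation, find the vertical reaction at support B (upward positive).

R_B = 66.58 kip

Release continuity at B by inserting a hinge; the redundant is the internal moment M_B. The primary structure is two simply-supported spans AB and BC.
End slopes at the hinge B, treating each span as simply supported:
  span BC: point load 75 at a = 2.67: Pab(L + b)/(6LEI) = 296.4/EI
  span BC: point load 28.5 at a = 7.2: Pab(L + b)/(6LEI) = 30.1/EI
  relative rotation θ_0 = (0 + 326.5)/EI = 326.5/EI
A unit hogging moment at B produces rotation L₁/(3EI) + L₂/(3EI) = 5.633/EI.
Compatibility: M_B·(L₁+L₂)/(3EI) = θ_0, giving M_B = 57.96 kip·ft (hogging).
Span AB, ΣM about A with M_B applied at B: R_B^{AB}·8.9 = 0 + 57.96, so R_B^{AB} = 6.512 kip and R_A = 0 − 6.512 = -6.512 kip.
Span BC, ΣM about C: R_B^{BC}·8 = 422.6 + 57.96, so R_B^{BC} = 60.06 kip and R_C = 103.5 − 60.06 = 43.44 kip.
R_B = 6.512 + 60.06 = 66.58 kip.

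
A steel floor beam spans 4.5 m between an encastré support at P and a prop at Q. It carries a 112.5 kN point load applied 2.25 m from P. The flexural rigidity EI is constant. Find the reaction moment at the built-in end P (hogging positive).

M_P = 94.92 kN·m

Take the reaction at Q as the redundant and release it; the primary structure is a cantilever fixed at P.
Downward deflection at the released point Q due to the loads:
  point load 112.5 at a = 2.25: Pa²(3L − a)/(6EI) = 1068/EI
Tip deflection under a unit load at Q: L³/(3EI) = 30.38/EI.
The prop prevents deflection at Q: R_Q = δ_0/δ_{QQ} = 1068/30.38 = 35.16 kN.
Moment equilibrium about P: M_P = Σ(load moments about P) − R_Q·L = 253.1 − 35.16×4.5 = 94.92 kN·m.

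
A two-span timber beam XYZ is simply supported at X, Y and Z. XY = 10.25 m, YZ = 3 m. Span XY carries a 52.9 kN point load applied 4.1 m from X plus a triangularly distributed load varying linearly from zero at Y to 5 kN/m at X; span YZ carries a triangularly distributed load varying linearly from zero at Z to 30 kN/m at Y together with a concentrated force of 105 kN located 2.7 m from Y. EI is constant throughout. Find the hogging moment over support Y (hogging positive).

M_Y = 101.8 kN·m

Take M_Y as the redundant. Released structure: two simple spans XY and YZ with a hinge at Y.
Rotations at Y on the released spans (each span's end-slope, ×1/EI):
  span XY: point load 52.9 at a = 4.1: Pab(L + a)/(6LEI) = 311.2/EI
  span XY: triangular load, peak 5: 7w₀L³/(360EI) = 104.7/EI
  span YZ: triangular load, peak 30: w₀L³/(45EI) = 18/EI
  span YZ: point load 105 at a = 2.7: Pab(L + b)/(6LEI) = 15.59/EI
  relative rotation θ_0 = (415.9 + 33.59)/EI = 449.5/EI
A unit hogging moment at Y produces rotation L₁/(3EI) + L₂/(3EI) = 4.417/EI.
Slope continuity at Y: θ_0 = M_Y·4.417/EI, so M_Y = 449.5/4.417 = 101.8 kN·m (hogging).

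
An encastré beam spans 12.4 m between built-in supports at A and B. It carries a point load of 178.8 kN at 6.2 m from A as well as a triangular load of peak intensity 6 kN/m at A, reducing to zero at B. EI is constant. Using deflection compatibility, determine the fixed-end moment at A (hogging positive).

Release both end moments; the primary structure is a simply-supported span AB with redundants M_A and M_B.
End rotations of the released simple span under the applied load (×1/EI):
  at A: point load 178.8 at a = 6.2: Pab(L + b)/(6LEI) = 1718/EI
  at B: point load 178.8 at a = 6.2: Pab(L + a)/(6LEI) = 1718/EI
  at A: triangular load, peak 6: w₀L³/(45EI) = 254.2/EI
  at B: triangular load, peak 6: 7w₀L³/(360EI) = 222.4/EI
  θ_A0 = 1972/EI,  θ_B0 = 1941/EI
Flexibility coefficients: a unit moment at one end gives L/(3EI) there and L/(6EI) at the far end, so f₁₁ = f₂₂ = 4.133/EI and f₁₂ = f₂₁ = 2.067/EI.
Compatibility — zero rotation at each built-in end:
  4.133 M_A + 2.067 M_B = 1972
  2.067 M_A + 4.133 M_B = 1941
Solving the pair gives M_A = 323.3 kN·m and M_B = 307.9 kN·m (hogging).

M_A = 323.3 kN·m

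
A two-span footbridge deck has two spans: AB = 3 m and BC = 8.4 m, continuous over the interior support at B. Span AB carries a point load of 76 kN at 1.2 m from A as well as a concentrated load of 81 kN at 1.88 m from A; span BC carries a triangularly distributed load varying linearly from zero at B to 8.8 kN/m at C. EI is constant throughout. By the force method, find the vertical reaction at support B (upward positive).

R_B = 115.6 kN

Take M_B as the redundant. Released structure: two simple spans AB and BC with a hinge at B.
Discontinuity in slope at B on the released structure — sum the simple-span end rotations:
  span AB: point load 76 at a = 1.2: Pab(L + a)/(6LEI) = 38.3/EI
  span AB: point load 81 at a = 1.88: Pab(L + a)/(6LEI) = 46.24/EI
  span BC: triangular load, peak 8.8: 7w₀L³/(360EI) = 101.4/EI
  relative rotation θ_0 = (84.54 + 101.4)/EI = 186/EI
A unit hogging moment at B produces rotation L₁/(3EI) + L₂/(3EI) = 3.8/EI.
Compatibility: M_B·(L₁+L₂)/(3EI) = θ_0, giving M_B = 48.94 kN·m (hogging).
Span AB, ΣM about A with M_B applied at B: R_B^{AB}·3 = 243.5 + 48.94, so R_B^{AB} = 97.47 kN and R_A = 157 − 97.47 = 59.53 kN.
Span BC, ΣM about C: R_B^{BC}·8.4 = 103.5 + 48.94, so R_B^{BC} = 18.15 kN and R_C = 36.96 − 18.15 = 18.81 kN.
R_B = 97.47 + 18.15 = 115.6 kN.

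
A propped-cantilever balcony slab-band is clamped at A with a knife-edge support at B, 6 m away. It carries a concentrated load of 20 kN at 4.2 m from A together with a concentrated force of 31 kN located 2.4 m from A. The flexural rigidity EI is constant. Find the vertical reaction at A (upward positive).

R_A = 33.28 kN

Take the reaction at B as the redundant and release it; the primary structure is a cantilever fixed at A.
Primary-structure tip deflection at B by superposition:
  point load 20 at a = 4.2: Pa²(3L − a)/(6EI) = 811.4/EI
  point load 31 at a = 2.4: Pa²(3L − a)/(6EI) = 464.3/EI
  δ_0 = 1276/EI
Flexibility coefficient — unit upward force at B: δ_{BB} = L³/(3EI) = 72/EI.
The prop prevents deflection at B: R_B = δ_0/δ_{BB} = 1276/72 = 17.72 kN.
Vertical equilibrium: R_A = ΣP − R_B = 51 − 17.72 = 33.28 kN.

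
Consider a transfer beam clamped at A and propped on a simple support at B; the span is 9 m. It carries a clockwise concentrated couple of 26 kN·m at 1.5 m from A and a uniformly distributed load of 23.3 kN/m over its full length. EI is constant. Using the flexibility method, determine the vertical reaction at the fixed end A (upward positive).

Take the reaction at B as the redundant and release it; the primary structure is a cantilever fixed at A.
Free-end deflection of the primary structure under the applied loading (downward +):
  clockwise couple 26 at a = 1.5: M₀a(2L − a)/(2EI) = 321.8/EI
  UDL 23.3: wL⁴/(8EI) = 19109/EI
  δ_0 = 19431/EI
Flexibility coefficient — unit upward force at B: δ_{BB} = L³/(3EI) = 243/EI.
Compatibility at B: δ_0 − R_B·δ_{BB} = 0, so R_B = 19431/243 = 79.96 kN.
Vertical equilibrium: R_A = ΣP − R_B = 209.7 − 79.96 = 129.7 kN.

R_A = 129.7 kN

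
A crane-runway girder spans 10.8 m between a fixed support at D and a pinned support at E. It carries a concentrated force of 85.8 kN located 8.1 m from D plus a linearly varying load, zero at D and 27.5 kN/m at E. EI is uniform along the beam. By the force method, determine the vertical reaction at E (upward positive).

R_E = 136 kN

Choose R_E as the redundant. The primary structure is the cantilever fixed at D.
Deflection at E on the released cantilever, summing each load's contribution:
  point load 85.8 at a = 8.1: Pa²(3L − a)/(6EI) = 22799/EI
  triangular load, peak 27.5 at the free end: 11w₀L⁴/(120EI) = 34296/EI
  δ_0 = 57094/EI
Tip deflection under a unit load at E: L³/(3EI) = 419.9/EI.
The prop prevents deflection at E: R_E = δ_0/δ_{EE} = 57094/419.9 = 136 kN.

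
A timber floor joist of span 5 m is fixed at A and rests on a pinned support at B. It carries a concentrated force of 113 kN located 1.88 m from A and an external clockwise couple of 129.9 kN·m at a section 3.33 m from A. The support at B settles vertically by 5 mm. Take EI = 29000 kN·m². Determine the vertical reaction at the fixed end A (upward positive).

R_A = 60.9 kN

Remove the prop at B; the released (primary) structure is a cantilever built in at A.
Deflection at B on the released cantilever, summing each load's contribution:
  point load 113 at a = 1.88: Pa²(3L − a)/(6EI) = 873.3/EI
  clockwise couple 129.9 at a = 3.33: M₀a(2L − a)/(2EI) = 1443/EI
  δ_0 = 2316/EI
Flexibility coefficient — unit upward force at B: δ_{BB} = L³/(3EI) = 41.67/EI.
With EI = 29000 kN·m²: δ_0 = 0.07986 m and δ_{BB} = 0.001437 m/kN.
Compatibility — the beam at B must follow the support down by 0.005 m: δ_0 − R_B·δ_{BB} = 0.005, so R_B = (0.07986 − 0.005)/0.001437 = 52.1 kN.
Vertical equilibrium: R_A = ΣP − R_B = 113 − 52.1 = 60.9 kN.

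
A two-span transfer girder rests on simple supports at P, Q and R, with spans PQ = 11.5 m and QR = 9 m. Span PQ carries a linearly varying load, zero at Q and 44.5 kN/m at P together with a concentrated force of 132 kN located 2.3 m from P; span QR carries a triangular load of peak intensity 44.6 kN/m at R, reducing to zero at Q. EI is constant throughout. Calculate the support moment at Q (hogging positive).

Insert a hinge at Q; M_Q is the redundant, and each span becomes simply supported.
Discontinuity in slope at Q on the released structure — sum the simple-span end rotations:
  span PQ: triangular load, peak 44.5: 7w₀L³/(360EI) = 1316/EI
  span PQ: point load 132 at a = 2.3: Pab(L + a)/(6LEI) = 558.6/EI
  span QR: triangular load, peak 44.6: 7w₀L³/(360EI) = 632.2/EI
  relative rotation θ_0 = (1875 + 632.2)/EI = 2507/EI
A unit hogging moment at Q produces rotation L₁/(3EI) + L₂/(3EI) = 6.833/EI.
Compatibility: M_Q·(L₁+L₂)/(3EI) = θ_0, giving M_Q = 366.9 kN·m (hogging).

M_Q = 366.9 kN·m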